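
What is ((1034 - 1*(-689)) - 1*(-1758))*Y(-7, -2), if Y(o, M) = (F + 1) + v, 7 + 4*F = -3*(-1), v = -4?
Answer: -13924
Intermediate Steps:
F = -1 (F = -7/4 + (-3*(-1))/4 = -7/4 + (1/4)*3 = -7/4 + 3/4 = -1)
Y(o, M) = -4 (Y(o, M) = (-1 + 1) - 4 = 0 - 4 = -4)
((1034 - 1*(-689)) - 1*(-1758))*Y(-7, -2) = ((1034 - 1*(-689)) - 1*(-1758))*(-4) = ((1034 + 689) + 1758)*(-4) = (1723 + 1758)*(-4) = 3481*(-4) = -13924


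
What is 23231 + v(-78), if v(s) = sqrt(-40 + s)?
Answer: 23231 + I*sqrt(118) ≈ 23231.0 + 10.863*I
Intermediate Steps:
23231 + v(-78) = 23231 + sqrt(-40 - 78) = 23231 + sqrt(-118) = 23231 + I*sqrt(118)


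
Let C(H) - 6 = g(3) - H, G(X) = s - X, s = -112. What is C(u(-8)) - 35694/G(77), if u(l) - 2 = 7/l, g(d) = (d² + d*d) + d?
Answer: 12025/56 ≈ 214.73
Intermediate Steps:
G(X) = -112 - X
g(d) = d + 2*d² (g(d) = (d² + d²) + d = 2*d² + d = d + 2*d²)
u(l) = 2 + 7/l
C(H) = 27 - H (C(H) = 6 + (3*(1 + 2*3) - H) = 6 + (3*(1 + 6) - H) = 6 + (3*7 - H) = 6 + (21 - H) = 27 - H)
C(u(-8)) - 35694/G(77) = (27 - (2 + 7/(-8))) - 35694/(-112 - 1*77) = (27 - (2 + 7*(-⅛))) - 35694/(-112 - 77) = (27 - (2 - 7/8)) - 35694/(-189) = (27 - 1*9/8) - 35694*(-1/189) = (27 - 9/8) + 1322/7 = 207/8 + 1322/7 = 12025/56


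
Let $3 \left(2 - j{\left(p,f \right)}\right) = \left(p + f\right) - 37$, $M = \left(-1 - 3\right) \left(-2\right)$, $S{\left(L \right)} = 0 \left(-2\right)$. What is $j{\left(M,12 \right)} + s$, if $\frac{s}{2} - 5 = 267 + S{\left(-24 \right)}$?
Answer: $\frac{1655}{3} \approx 551.67$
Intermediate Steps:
$S{\left(L \right)} = 0$
$M = 8$ ($M = \left(-4\right) \left(-2\right) = 8$)
$j{\left(p,f \right)} = \frac{43}{3} - \frac{f}{3} - \frac{p}{3}$ ($j{\left(p,f \right)} = 2 - \frac{\left(p + f\right) - 37}{3} = 2 - \frac{\left(f + p\right) - 37}{3} = 2 - \frac{-37 + f + p}{3} = 2 - \left(- \frac{37}{3} + \frac{f}{3} + \frac{p}{3}\right) = \frac{43}{3} - \frac{f}{3} - \frac{p}{3}$)
$s = 544$ ($s = 10 + 2 \left(267 + 0\right) = 10 + 2 \cdot 267 = 10 + 534 = 544$)
$j{\left(M,12 \right)} + s = \left(\frac{43}{3} - 4 - \frac{8}{3}\right) + 544 = \frac{23}{3} + 544 = \frac{1655}{3}$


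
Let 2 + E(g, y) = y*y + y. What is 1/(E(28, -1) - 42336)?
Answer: -1/42338 ≈ -2.3619e-5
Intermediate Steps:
E(g, y) = -2 + y + y² (E(g, y) = -2 + (y*y + y) = -2 + (y² + y) = -2 + (y + y²) = -2 + y + y²)
1/(E(28, -1) - 42336) = 1/((-2 - 1 + (-1)²) - 42336) = 1/((-2 - 1 + 1) - 42336) = 1/(-2 - 42336) = 1/(-42338) = -1/42338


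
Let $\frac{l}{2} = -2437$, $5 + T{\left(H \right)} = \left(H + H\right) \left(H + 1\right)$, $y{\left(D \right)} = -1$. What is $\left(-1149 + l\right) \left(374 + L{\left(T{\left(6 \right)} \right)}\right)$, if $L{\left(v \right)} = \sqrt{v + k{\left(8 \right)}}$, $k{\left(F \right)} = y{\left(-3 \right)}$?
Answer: $-2252602 - 6023 \sqrt{78} \approx -2.3058 \cdot 10^{6}$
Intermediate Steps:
$T{\left(H \right)} = -5 + 2 H \left(1 + H\right)$ ($T{\left(H \right)} = -5 + \left(H + H\right) \left(H + 1\right) = -5 + 2 H \left(1 + H\right)$)
$k{\left(F \right)} = -1$
$l = -4874$ ($l = 2 \left(-2437\right) = -4874$)
$L{\left(v \right)} = \sqrt{-1 + v}$ ($L{\left(v \right)} = \sqrt{v - 1} = \sqrt{-1 + v}$)
$\left(-1149 + l\right) \left(374 + L{\left(T{\left(6 \right)} \right)}\right) = \left(-1149 - 4874\right) \left(374 + \sqrt{-1 + \left(-5 + 2 \cdot 6 + 2 \cdot 6^{2}\right)}\right) = - 6023 \left(374 + \sqrt{-1 + \left(-5 + 12 + 2 \cdot 36\right)}\right) = - 6023 \left(374 + \sqrt{-1 + \left(-5 + 12 + 72\right)}\right) = - 6023 \left(374 + \sqrt{-1 + 79}\right) = - 6023 \left(374 + \sqrt{78}\right) = -2252602 - 6023 \sqrt{78}$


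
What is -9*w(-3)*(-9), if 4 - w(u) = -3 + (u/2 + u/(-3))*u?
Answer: 891/2 ≈ 445.50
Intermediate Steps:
w(u) = 7 - u**2/6 (w(u) = 4 - (-3 + (u/2 + u/(-3))*u) = 4 - (-3 + (u*(1/2) + u*(-1/3))*u) = 4 - (-3 + (u/2 - u/3)*u) = 4 - (-3 + (u/6)*u) = 4 - (-3 + u**2/6) = 4 + (3 - u**2/6) = 7 - u**2/6)
-9*w(-3)*(-9) = -9*(7 - 1/6*(-3)**2)*(-9) = -9*(7 - 1/6*9)*(-9) = -9*(7 - 3/2)*(-9) = -9*11/2*(-9) = -99/2*(-9) = 891/2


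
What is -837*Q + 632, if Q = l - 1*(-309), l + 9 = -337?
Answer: 31601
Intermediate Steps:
l = -346 (l = -9 - 337 = -346)
Q = -37 (Q = -346 - 1*(-309) = -346 + 309 = -37)
-837*Q + 632 = -837*(-37) + 632 = 30969 + 632 = 31601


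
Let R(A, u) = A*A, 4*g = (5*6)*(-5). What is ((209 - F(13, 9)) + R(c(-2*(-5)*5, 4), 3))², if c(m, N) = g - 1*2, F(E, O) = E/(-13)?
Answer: 50140561/16 ≈ 3.1338e+6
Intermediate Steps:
g = -75/2 (g = ((5*6)*(-5))/4 = (30*(-5))/4 = (¼)*(-150) = -75/2 ≈ -37.500)
F(E, O) = -E/13 (F(E, O) = E*(-1/13) = -E/13)
c(m, N) = -79/2 (c(m, N) = -75/2 - 1*2 = -75/2 - 2 = -79/2)
R(A, u) = A²
((209 - F(13, 9)) + R(c(-2*(-5)*5, 4), 3))² = ((209 - (-1)*13/13) + (-79/2)²)² = ((209 - 1*(-1)) + 6241/4)² = ((209 + 1) + 6241/4)² = (210 + 6241/4)² = (7081/4)² = 50140561/16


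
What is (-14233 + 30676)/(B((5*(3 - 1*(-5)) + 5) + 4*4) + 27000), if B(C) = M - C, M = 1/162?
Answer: 2663766/4364119 ≈ 0.61038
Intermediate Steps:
M = 1/162 ≈ 0.0061728
B(C) = 1/162 - C
(-14233 + 30676)/(B((5*(3 - 1*(-5)) + 5) + 4*4) + 27000) = (-14233 + 30676)/((1/162 - ((5*(3 - 1*(-5)) + 5) + 4*4)) + 27000) = 16443/((1/162 - ((5*(3 + 5) + 5) + 16)) + 27000) = 16443/((1/162 - ((5*8 + 5) + 16)) + 27000) = 16443/((1/162 - ((40 + 5) + 16)) + 27000) = 16443/((1/162 - (45 + 16)) + 27000) = 16443/((1/162 - 1*61) + 27000) = 16443/((1/162 - 61) + 27000) = 16443/(-9881/162 + 27000) = 16443/(4364119/162) = 16443*(162/4364119) = 2663766/4364119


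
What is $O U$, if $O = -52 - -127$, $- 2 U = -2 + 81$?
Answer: $- \frac{5925}{2} \approx -2962.5$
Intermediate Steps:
$U = - \frac{79}{2}$ ($U = - \frac{-2 + 81}{2} = \left(- \frac{1}{2}\right) 79 = - \frac{79}{2} \approx -39.5$)
$O = 75$ ($O = -52 + 127 = 75$)
$O U = 75 \left(- \frac{79}{2}\right) = - \frac{5925}{2}$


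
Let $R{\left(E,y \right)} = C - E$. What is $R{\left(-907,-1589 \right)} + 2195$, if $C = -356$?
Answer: $2746$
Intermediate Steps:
$R{\left(E,y \right)} = -356 - E$
$R{\left(-907,-1589 \right)} + 2195 = \left(-356 - -907\right) + 2195 = \left(-356 + 907\right) + 2195 = 551 + 2195 = 2746$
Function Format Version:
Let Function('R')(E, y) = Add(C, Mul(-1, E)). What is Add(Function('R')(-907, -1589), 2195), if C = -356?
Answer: 2746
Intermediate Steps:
Function('R')(E, y) = Add(-356, Mul(-1, E))
Add(Function('R')(-907, -1589), 2195) = Add(Add(-356, Mul(-1, -907)), 2195) = Add(Add(-356, 907), 2195) = Add(551, 2195) = 2746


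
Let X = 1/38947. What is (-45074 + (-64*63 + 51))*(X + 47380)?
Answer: -90521626176355/38947 ≈ -2.3242e+9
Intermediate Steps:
X = 1/38947 ≈ 2.5676e-5
(-45074 + (-64*63 + 51))*(X + 47380) = (-45074 + (-64*63 + 51))*(1/38947 + 47380) = (-45074 + (-4032 + 51))*(1845308861/38947) = (-45074 - 3981)*(1845308861/38947) = -49055*1845308861/38947 = -90521626176355/38947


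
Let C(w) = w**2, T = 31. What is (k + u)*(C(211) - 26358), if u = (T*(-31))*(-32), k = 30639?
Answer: 1115044733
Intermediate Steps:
u = 30752 (u = (31*(-31))*(-32) = -961*(-32) = 30752)
(k + u)*(C(211) - 26358) = (30639 + 30752)*(211**2 - 26358) = 61391*(44521 - 26358) = 61391*18163 = 1115044733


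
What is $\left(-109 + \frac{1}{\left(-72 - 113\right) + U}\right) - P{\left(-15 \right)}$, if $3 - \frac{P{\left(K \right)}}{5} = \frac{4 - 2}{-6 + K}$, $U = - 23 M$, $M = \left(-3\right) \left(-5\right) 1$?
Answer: $- \frac{1385441}{11130} \approx -124.48$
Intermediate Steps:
$M = 15$ ($M = 15 \cdot 1 = 15$)
$U = -345$ ($U = \left(-23\right) 15 = -345$)
$P{\left(K \right)} = 15 - \frac{10}{-6 + K}$ ($P{\left(K \right)} = 15 - 5 \frac{4 - 2}{-6 + K} = 15 - 5 \frac{2}{-6 + K} = 15 - \frac{10}{-6 + K}$)
$\left(-109 + \frac{1}{\left(-72 - 113\right) + U}\right) - P{\left(-15 \right)} = \left(-109 + \frac{1}{\left(-72 - 113\right) - 345}\right) - \frac{5 \left(-20 + 3 \left(-15\right)\right)}{-6 - 15} = \left(-109 + \frac{1}{\left(-72 - 113\right) - 345}\right) - \frac{5 \left(-20 - 45\right)}{-21} = \left(-109 + \frac{1}{-185 - 345}\right) - 5 \left(- \frac{1}{21}\right) \left(-65\right) = \left(-109 + \frac{1}{-530}\right) - \frac{325}{21} = \left(-109 - \frac{1}{530}\right) - \frac{325}{21} = - \frac{57771}{530} - \frac{325}{21} = - \frac{1385441}{11130}$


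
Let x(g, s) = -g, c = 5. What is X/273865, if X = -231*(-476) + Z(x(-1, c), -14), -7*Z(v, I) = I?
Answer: 109958/273865 ≈ 0.40150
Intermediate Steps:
Z(v, I) = -I/7
X = 109958 (X = -231*(-476) - ⅐*(-14) = 109956 + 2 = 109958)
X/273865 = 109958/273865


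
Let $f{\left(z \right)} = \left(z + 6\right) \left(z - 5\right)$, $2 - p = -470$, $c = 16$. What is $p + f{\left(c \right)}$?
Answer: $714$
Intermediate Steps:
$p = 472$ ($p = 2 - -470 = 2 + 470 = 472$)
$f{\left(z \right)} = \left(-5 + z\right) \left(6 + z\right)$ ($f{\left(z \right)} = \left(6 + z\right) \left(-5 + z\right) = \left(-5 + z\right) \left(6 + z\right)$)
$p + f{\left(c \right)} = 472 + \left(-30 + 16 + 16^{2}\right) = 472 + \left(-30 + 16 + 256\right) = 472 + 242 = 714$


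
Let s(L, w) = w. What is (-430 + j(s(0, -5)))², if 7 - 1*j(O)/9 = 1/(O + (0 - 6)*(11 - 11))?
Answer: 3334276/25 ≈ 1.3337e+5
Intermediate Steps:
j(O) = 63 - 9/O (j(O) = 63 - 9/(O + (0 - 6)*(11 - 11)) = 63 - 9/(O - 6*0) = 63 - 9/(O + 0) = 63 - 9/O)
(-430 + j(s(0, -5)))² = (-430 + (63 - 9/(-5)))² = (-430 + (63 - 9*(-⅕)))² = (-430 + (63 + 9/5))² = (-430 + 324/5)² = (-1826/5)² = 3334276/25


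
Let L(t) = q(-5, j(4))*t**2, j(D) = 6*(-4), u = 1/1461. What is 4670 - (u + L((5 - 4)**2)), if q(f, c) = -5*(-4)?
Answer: 6793649/1461 ≈ 4650.0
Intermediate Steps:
u = 1/1461 ≈ 0.00068446
j(D) = -24
q(f, c) = 20
L(t) = 20*t**2
4670 - (u + L((5 - 4)**2)) = 4670 - (1/1461 + 20*((5 - 4)**2)**2) = 4670 - (1/1461 + 20*(1**2)**2) = 4670 - (1/1461 + 20*1**2) = 4670 - (1/1461 + 20*1) = 4670 - (1/1461 + 20) = 4670 - 1*29221/1461 = 4670 - 29221/1461 = 6793649/1461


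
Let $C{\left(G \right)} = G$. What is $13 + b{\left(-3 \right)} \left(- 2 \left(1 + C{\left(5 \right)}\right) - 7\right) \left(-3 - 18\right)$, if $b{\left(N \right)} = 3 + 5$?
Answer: $3205$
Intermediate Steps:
$b{\left(N \right)} = 8$
$13 + b{\left(-3 \right)} \left(- 2 \left(1 + C{\left(5 \right)}\right) - 7\right) \left(-3 - 18\right) = 13 + 8 \left(- 2 \left(1 + 5\right) - 7\right) \left(-3 - 18\right) = 13 + 8 \left(\left(-2\right) 6 - 7\right) \left(-21\right) = 13 + 8 \left(-12 - 7\right) \left(-21\right) = 13 + 8 \left(\left(-19\right) \left(-21\right)\right) = 13 + 8 \cdot 399 = 13 + 3192 = 3205$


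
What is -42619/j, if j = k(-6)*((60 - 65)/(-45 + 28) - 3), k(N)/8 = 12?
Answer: 31501/192 ≈ 164.07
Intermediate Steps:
k(N) = 96 (k(N) = 8*12 = 96)
j = -4416/17 (j = 96*((60 - 65)/(-45 + 28) - 3) = 96*(-5/(-17) - 3) = 96*(-5*(-1/17) - 3) = 96*(5/17 - 3) = 96*(-46/17) = -4416/17 ≈ -259.76)
-42619/j = -42619/(-4416/17) = -42619*(-17/4416) = 31501/192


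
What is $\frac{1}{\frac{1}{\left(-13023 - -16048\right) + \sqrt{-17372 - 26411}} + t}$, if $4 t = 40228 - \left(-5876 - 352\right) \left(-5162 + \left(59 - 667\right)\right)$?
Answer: $\frac{- \sqrt{43783} + 3025 i}{- 27145844824 i + 8973833 \sqrt{43783}} \approx -1.1144 \cdot 10^{-7}$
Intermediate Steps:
$t = -8973833$ ($t = \frac{40228 - \left(-5876 - 352\right) \left(-5162 + \left(59 - 667\right)\right)}{4} = \frac{40228 - - 6228 \left(-5162 + \left(59 - 667\right)\right)}{4} = \frac{40228 - - 6228 \left(-5162 - 608\right)}{4} = \frac{40228 - \left(-6228\right) \left(-5770\right)}{4} = \frac{40228 - 35935560}{4} = \frac{1}{4} \left(-35895332\right) = -8973833$)
$\frac{1}{\frac{1}{\left(-13023 - -16048\right) + \sqrt{-17372 - 26411}} + t} = \frac{1}{\frac{1}{\left(-13023 - -16048\right) + \sqrt{-17372 - 26411}} - 8973833} = \frac{1}{\frac{1}{\left(-13023 + 16048\right) + \sqrt{-43783}} - 8973833} = \frac{1}{\frac{1}{3025 + i \sqrt{43783}} - 8973833} = \frac{1}{-8973833 + \frac{1}{3025 + i \sqrt{43783}}}$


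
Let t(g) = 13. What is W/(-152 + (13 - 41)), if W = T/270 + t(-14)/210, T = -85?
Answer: 239/170100 ≈ 0.0014051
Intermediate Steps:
W = -239/945 (W = -85/270 + 13/210 = -85*1/270 + 13*(1/210) = -17/54 + 13/210 = -239/945 ≈ -0.25291)
W/(-152 + (13 - 41)) = -239/945/(-152 + (13 - 41)) = -239/945/(-152 - 28) = -239/945/(-180) = -1/180*(-239/945) = 239/170100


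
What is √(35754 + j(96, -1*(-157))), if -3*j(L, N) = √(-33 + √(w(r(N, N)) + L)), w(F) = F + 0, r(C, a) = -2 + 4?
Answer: √(321786 - 3*I*√(33 - 7*√2))/3 ≈ 189.09 - 0.0042364*I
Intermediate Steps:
r(C, a) = 2
w(F) = F
j(L, N) = -√(-33 + √(2 + L))/3
√(35754 + j(96, -1*(-157))) = √(35754 - √(-33 + √(2 + 96))/3) = √(35754 - √(-33 + √98)/3) = √(35754 - √(-33 + 7*√2)/3)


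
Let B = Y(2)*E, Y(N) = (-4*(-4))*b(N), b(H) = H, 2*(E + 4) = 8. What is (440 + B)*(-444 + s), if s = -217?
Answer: -290840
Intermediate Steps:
E = 0 (E = -4 + (½)*8 = -4 + 4 = 0)
Y(N) = 16*N (Y(N) = (-4*(-4))*N = 16*N)
B = 0 (B = (16*2)*0 = 32*0 = 0)
(440 + B)*(-444 + s) = (440 + 0)*(-444 - 217) = 440*(-661) = -290840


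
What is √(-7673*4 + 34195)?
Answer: √3503 ≈ 59.186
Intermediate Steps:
√(-7673*4 + 34195) = √(-30692 + 34195) = √3503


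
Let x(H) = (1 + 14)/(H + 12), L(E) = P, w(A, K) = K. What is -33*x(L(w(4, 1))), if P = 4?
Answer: -495/16 ≈ -30.938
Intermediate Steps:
L(E) = 4
x(H) = 15/(12 + H)
-33*x(L(w(4, 1))) = -495/(12 + 4) = -495/16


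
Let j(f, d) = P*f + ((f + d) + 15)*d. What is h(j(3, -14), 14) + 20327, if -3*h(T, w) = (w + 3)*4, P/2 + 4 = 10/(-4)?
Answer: 60913/3 ≈ 20304.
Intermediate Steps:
P = -13 (P = -8 + 2*(10/(-4)) = -8 + 2*(10*(-1/4)) = -8 + 2*(-5/2) = -8 - 5 = -13)
j(f, d) = -13*f + d*(15 + d + f) (j(f, d) = -13*f + ((f + d) + 15)*d = -13*f + ((d + f) + 15)*d = -13*f + (15 + d + f)*d = -13*f + d*(15 + d + f))
h(T, w) = -4 - 4*w/3 (h(T, w) = -(w + 3)*4/3 = -(3 + w)*4/3 = -(12 + 4*w)/3 = -4 - 4*w/3)
h(j(3, -14), 14) + 20327 = (-4 - 4/3*14) + 20327 = (-4 - 56/3) + 20327 = -68/3 + 20327 = 60913/3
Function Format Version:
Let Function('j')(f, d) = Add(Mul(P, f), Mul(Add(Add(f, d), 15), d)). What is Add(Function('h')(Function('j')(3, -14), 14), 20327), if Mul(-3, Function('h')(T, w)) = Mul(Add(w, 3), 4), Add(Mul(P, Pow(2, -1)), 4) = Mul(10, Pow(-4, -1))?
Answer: Rational(60913, 3) ≈ 20304.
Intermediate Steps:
P = -13 (P = Add(-8, Mul(2, Mul(10, Pow(-4, -1)))) = Add(-8, Mul(2, Mul(10, Rational(-1, 4)))) = Add(-8, Mul(2, Rational(-5, 2))) = Add(-8, -5) = -13)
Function('j')(f, d) = Add(Mul(-13, f), Mul(d, Add(15, d, f))) (Function('j')(f, d) = Add(Mul(-13, f), Mul(Add(Add(f, d), 15), d)) = Add(Mul(-13, f), Mul(Add(Add(d, f), 15), d)) = Add(Mul(-13, f), Mul(Add(15, d, f), d)) = Add(Mul(-13, f), Mul(d, Add(15, d, f))))
Function('h')(T, w) = Add(-4, Mul(Rational(-4, 3), w)) (Function('h')(T, w) = Mul(Rational(-1, 3), Mul(Add(w, 3), 4)) = Mul(Rational(-1, 3), Mul(Add(3, w), 4)) = Mul(Rational(-1, 3), Add(12, Mul(4, w))) = Add(-4, Mul(Rational(-4, 3), w)))
Add(Function('h')(Function('j')(3, -14), 14), 20327) = Add(Add(-4, Mul(Rational(-4, 3), 14)), 20327) = Add(Add(-4, Rational(-56, 3)), 20327) = Add(Rational(-68, 3), 20327) = Rational(60913, 3)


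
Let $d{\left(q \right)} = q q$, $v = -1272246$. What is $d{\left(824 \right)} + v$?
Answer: $-593270$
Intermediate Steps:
$d{\left(q \right)} = q^{2}$
$d{\left(824 \right)} + v = 824^{2} - 1272246 = 678976 - 1272246 = -593270$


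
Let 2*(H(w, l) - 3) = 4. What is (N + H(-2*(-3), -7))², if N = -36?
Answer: 961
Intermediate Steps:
H(w, l) = 5 (H(w, l) = 3 + (½)*4 = 3 + 2 = 5)
(N + H(-2*(-3), -7))² = (-36 + 5)² = (-31)² = 961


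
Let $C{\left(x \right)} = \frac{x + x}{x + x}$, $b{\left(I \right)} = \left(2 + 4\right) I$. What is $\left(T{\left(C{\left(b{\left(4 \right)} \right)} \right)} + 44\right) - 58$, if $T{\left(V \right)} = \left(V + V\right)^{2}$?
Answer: $-10$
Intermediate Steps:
$b{\left(I \right)} = 6 I$
$C{\left(x \right)} = 1$ ($C{\left(x \right)} = \frac{2 x}{2 x} = 2 x \frac{1}{2 x} = 1$)
$T{\left(V \right)} = 4 V^{2}$ ($T{\left(V \right)} = \left(2 V\right)^{2} = 4 V^{2}$)
$\left(T{\left(C{\left(b{\left(4 \right)} \right)} \right)} + 44\right) - 58 = \left(4 \cdot 1^{2} + 44\right) - 58 = \left(4 \cdot 1 + 44\right) - 58 = \left(4 + 44\right) - 58 = 48 - 58 = -10$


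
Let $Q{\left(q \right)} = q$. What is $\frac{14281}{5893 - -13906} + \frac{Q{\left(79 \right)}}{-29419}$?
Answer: $\frac{32197586}{44805137} \approx 0.71861$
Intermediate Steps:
$\frac{14281}{5893 - -13906} + \frac{Q{\left(79 \right)}}{-29419} = \frac{14281}{5893 - -13906} + \frac{79}{-29419} = \frac{14281}{5893 + 13906} + 79 \left(- \frac{1}{29419}\right) = \frac{14281}{19799} - \frac{79}{29419} = \frac{32197586}{44805137}$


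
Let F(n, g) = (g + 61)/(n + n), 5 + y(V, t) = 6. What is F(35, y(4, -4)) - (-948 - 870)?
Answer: 63661/35 ≈ 1818.9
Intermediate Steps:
y(V, t) = 1 (y(V, t) = -5 + 6 = 1)
F(n, g) = (61 + g)/(2*n) (F(n, g) = (61 + g)/((2*n)) = (61 + g)*(1/(2*n)) = (61 + g)/(2*n))
F(35, y(4, -4)) - (-948 - 870) = (1/2)*(61 + 1)/35 - (-948 - 870) = (1/2)*(1/35)*62 - 1*(-1818) = 31/35 + 1818 = 63661/35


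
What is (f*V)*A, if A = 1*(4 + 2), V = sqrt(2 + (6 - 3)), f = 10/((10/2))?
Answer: 12*sqrt(5) ≈ 26.833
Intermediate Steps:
f = 2 (f = 10/((10*(1/2))) = 10/5 = 10*(1/5) = 2)
V = sqrt(5) (V = sqrt(2 + 3) = sqrt(5) ≈ 2.2361)
A = 6 (A = 1*6 = 6)
(f*V)*A = (2*sqrt(5))*6 = 12*sqrt(5)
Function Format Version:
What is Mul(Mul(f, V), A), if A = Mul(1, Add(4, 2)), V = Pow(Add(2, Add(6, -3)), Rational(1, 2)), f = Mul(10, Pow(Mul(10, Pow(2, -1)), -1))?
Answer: Mul(12, Pow(5, Rational(1, 2))) ≈ 26.833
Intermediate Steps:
f = 2 (f = Mul(10, Pow(Mul(10, Rational(1, 2)), -1)) = Mul(10, Pow(5, -1)) = Mul(10, Rational(1, 5)) = 2)
V = Pow(5, Rational(1, 2)) (V = Pow(Add(2, 3), Rational(1, 2)) = Pow(5, Rational(1, 2)) ≈ 2.2361)
A = 6 (A = Mul(1, 6) = 6)
Mul(Mul(f, V), A) = Mul(Mul(2, Pow(5, Rational(1, 2))), 6) = Mul(12, Pow(5, Rational(1, 2)))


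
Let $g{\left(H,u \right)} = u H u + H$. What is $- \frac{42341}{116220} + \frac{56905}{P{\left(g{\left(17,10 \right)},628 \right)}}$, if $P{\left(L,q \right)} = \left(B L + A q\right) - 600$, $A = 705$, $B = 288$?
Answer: $- \frac{17652033}{58149485} \approx -0.30356$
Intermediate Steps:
$g{\left(H,u \right)} = H + H u^{2}$ ($g{\left(H,u \right)} = H u u + H = H u^{2} + H = H + H u^{2}$)
$P{\left(L,q \right)} = -600 + 288 L + 705 q$ ($P{\left(L,q \right)} = \left(288 L + 705 q\right) - 600 = -600 + 288 L + 705 q$)
$- \frac{42341}{116220} + \frac{56905}{P{\left(g{\left(17,10 \right)},628 \right)}} = - \frac{42341}{116220} + \frac{56905}{-600 + 288 \cdot 17 \left(1 + 10^{2}\right) + 705 \cdot 628} = \left(-42341\right) \frac{1}{116220} + \frac{56905}{-600 + 288 \cdot 17 \left(1 + 100\right) + 442740} = - \frac{3257}{8940} + \frac{56905}{-600 + 288 \cdot 17 \cdot 101 + 442740} = - \frac{3257}{8940} + \frac{56905}{-600 + 288 \cdot 1717 + 442740} = - \frac{3257}{8940} + \frac{56905}{-600 + 494496 + 442740} = - \frac{3257}{8940} + \frac{56905}{936636} = - \frac{17652033}{58149485}$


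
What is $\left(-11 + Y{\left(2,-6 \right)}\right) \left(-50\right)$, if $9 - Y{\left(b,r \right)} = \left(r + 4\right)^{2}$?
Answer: $300$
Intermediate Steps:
$Y{\left(b,r \right)} = 9 - \left(4 + r\right)^{2}$ ($Y{\left(b,r \right)} = 9 - \left(r + 4\right)^{2} = 9 - \left(4 + r\right)^{2}$)
$\left(-11 + Y{\left(2,-6 \right)}\right) \left(-50\right) = \left(-11 + \left(9 - \left(4 - 6\right)^{2}\right)\right) \left(-50\right) = \left(-11 + \left(9 - \left(-2\right)^{2}\right)\right) \left(-50\right) = \left(-11 + \left(9 - 4\right)\right) \left(-50\right) = \left(-11 + 5\right) \left(-50\right) = \left(-6\right) \left(-50\right) = 300$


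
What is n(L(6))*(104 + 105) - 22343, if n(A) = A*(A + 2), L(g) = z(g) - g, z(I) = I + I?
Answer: -12311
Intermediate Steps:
z(I) = 2*I
L(g) = g (L(g) = 2*g - g = g)
n(A) = A*(2 + A)
n(L(6))*(104 + 105) - 22343 = (6*(2 + 6))*(104 + 105) - 22343 = (6*8)*209 - 22343 = 48*209 - 22343 = 10032 - 22343 = -12311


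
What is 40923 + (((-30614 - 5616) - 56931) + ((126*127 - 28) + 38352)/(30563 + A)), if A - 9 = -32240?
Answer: -43593655/834 ≈ -52271.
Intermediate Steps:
A = -32231 (A = 9 - 32240 = -32231)
40923 + (((-30614 - 5616) - 56931) + ((126*127 - 28) + 38352)/(30563 + A)) = 40923 + (((-30614 - 5616) - 56931) + ((126*127 - 28) + 38352)/(30563 - 32231)) = 40923 + ((-36230 - 56931) + ((16002 - 28) + 38352)/(-1668)) = 40923 + (-93161 + (15974 + 38352)*(-1/1668)) = 40923 + (-93161 + 54326*(-1/1668)) = 40923 + (-93161 - 27163/834) = 40923 - 77723437/834 = -43593655/834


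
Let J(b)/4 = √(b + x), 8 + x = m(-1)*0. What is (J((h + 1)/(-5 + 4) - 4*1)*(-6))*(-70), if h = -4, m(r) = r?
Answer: 5040*I ≈ 5040.0*I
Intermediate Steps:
x = -8 (x = -8 - 1*0 = -8 + 0 = -8)
J(b) = 4*√(-8 + b) (J(b) = 4*√(b - 8) = 4*√(-8 + b))
(J((h + 1)/(-5 + 4) - 4*1)*(-6))*(-70) = ((4*√(-8 + ((-4 + 1)/(-5 + 4) - 4*1)))*(-6))*(-70) = ((4*√(-8 + (-3/(-1) - 4)))*(-6))*(-70) = ((4*√(-8 + (-3*(-1) - 4)))*(-6))*(-70) = ((4*√(-8 + (3 - 4)))*(-6))*(-70) = ((4*√(-8 - 1))*(-6))*(-70) = ((4*√(-9))*(-6))*(-70) = ((4*(3*I))*(-6))*(-70) = ((12*I)*(-6))*(-70) = -72*I*(-70) = 5040*I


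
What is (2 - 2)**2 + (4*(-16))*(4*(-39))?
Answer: 9984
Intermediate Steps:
(2 - 2)**2 + (4*(-16))*(4*(-39)) = 0**2 - 64*(-156) = 0 + 9984 = 9984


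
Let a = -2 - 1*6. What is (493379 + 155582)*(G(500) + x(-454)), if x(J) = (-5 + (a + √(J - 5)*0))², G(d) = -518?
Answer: -226487389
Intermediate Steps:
a = -8 (a = -2 - 6 = -8)
x(J) = 169 (x(J) = (-5 + (-8 + √(J - 5)*0))² = (-5 + (-8 + √(-5 + J)*0))² = (-5 + (-8 + 0))² = (-5 - 8)² = (-13)² = 169)
(493379 + 155582)*(G(500) + x(-454)) = (493379 + 155582)*(-518 + 169) = 648961*(-349) = -226487389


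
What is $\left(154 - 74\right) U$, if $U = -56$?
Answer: $-4480$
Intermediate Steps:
$\left(154 - 74\right) U = \left(154 - 74\right) \left(-56\right) = 80 \left(-56\right) = -4480$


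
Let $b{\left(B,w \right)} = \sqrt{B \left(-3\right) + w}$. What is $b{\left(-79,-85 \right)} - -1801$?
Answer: $1801 + 2 \sqrt{38} \approx 1813.3$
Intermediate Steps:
$b{\left(B,w \right)} = \sqrt{w - 3 B}$ ($b{\left(B,w \right)} = \sqrt{- 3 B + w} = \sqrt{w - 3 B}$)
$b{\left(-79,-85 \right)} - -1801 = \sqrt{-85 - -237} - -1801 = \sqrt{-85 + 237} + 1801 = \sqrt{152} + 1801 = 2 \sqrt{38} + 1801 = 1801 + 2 \sqrt{38}$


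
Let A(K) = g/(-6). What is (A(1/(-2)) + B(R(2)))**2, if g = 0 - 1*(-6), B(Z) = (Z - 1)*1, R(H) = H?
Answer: 0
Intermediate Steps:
B(Z) = -1 + Z (B(Z) = (-1 + Z)*1 = -1 + Z)
g = 6 (g = 0 + 6 = 6)
A(K) = -1 (A(K) = 6/(-6) = 6*(-1/6) = -1)
(A(1/(-2)) + B(R(2)))**2 = (-1 + (-1 + 2))**2 = (-1 + 1)**2 = 0**2 = 0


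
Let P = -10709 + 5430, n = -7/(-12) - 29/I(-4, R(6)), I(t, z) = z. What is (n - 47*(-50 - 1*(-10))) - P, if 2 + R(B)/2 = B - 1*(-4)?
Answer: 343573/48 ≈ 7157.8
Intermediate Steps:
R(B) = 4 + 2*B (R(B) = -4 + 2*(B - 1*(-4)) = -4 + 2*(B + 4) = -4 + 2*(4 + B) = -4 + (8 + 2*B) = 4 + 2*B)
n = -59/48 (n = -7/(-12) - 29/(4 + 2*6) = -7*(-1/12) - 29/(4 + 12) = 7/12 - 29/16 = -59/48 ≈ -1.2292)
P = -5279
(n - 47*(-50 - 1*(-10))) - P = (-59/48 - 47*(-50 - 1*(-10))) - 1*(-5279) = (-59/48 - 47*(-50 + 10)) + 5279 = (-59/48 - 47*(-40)) + 5279 = (-59/48 + 1880) + 5279 = 90181/48 + 5279 = 343573/48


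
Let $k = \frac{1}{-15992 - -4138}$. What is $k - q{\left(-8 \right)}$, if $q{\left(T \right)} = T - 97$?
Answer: $\frac{1244669}{11854} \approx 105.0$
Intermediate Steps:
$q{\left(T \right)} = -97 + T$
$k = - \frac{1}{11854}$ ($k = \frac{1}{-15992 + 4138} = \frac{1}{-11854} = - \frac{1}{11854} \approx -8.436 \cdot 10^{-5}$)
$k - q{\left(-8 \right)} = - \frac{1}{11854} - \left(-97 - 8\right) = - \frac{1}{11854} - -105 = - \frac{1}{11854} + 105 = \frac{1244669}{11854}$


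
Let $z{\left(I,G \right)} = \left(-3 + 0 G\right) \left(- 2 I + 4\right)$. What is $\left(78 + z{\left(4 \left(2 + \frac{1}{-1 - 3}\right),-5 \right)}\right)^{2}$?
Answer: $11664$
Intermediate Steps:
$z{\left(I,G \right)} = -12 + 6 I$ ($z{\left(I,G \right)} = \left(-3 + 0\right) \left(4 - 2 I\right) = - 3 \left(4 - 2 I\right) = -12 + 6 I$)
$\left(78 + z{\left(4 \left(2 + \frac{1}{-1 - 3}\right),-5 \right)}\right)^{2} = \left(78 - \left(12 - 6 \cdot 4 \left(2 + \frac{1}{-1 - 3}\right)\right)\right)^{2} = \left(78 - \left(12 - 6 \cdot 4 \left(2 + \frac{1}{-4}\right)\right)\right)^{2} = \left(78 - \left(12 - 6 \cdot 4 \left(2 - \frac{1}{4}\right)\right)\right)^{2} = \left(78 - \left(12 - 6 \cdot 4 \cdot \frac{7}{4}\right)\right)^{2} = \left(78 + \left(-12 + 6 \cdot 7\right)\right)^{2} = \left(78 + \left(-12 + 42\right)\right)^{2} = \left(78 + 30\right)^{2} = 108^{2} = 11664$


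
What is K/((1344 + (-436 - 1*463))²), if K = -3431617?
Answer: -3431617/198025 ≈ -17.329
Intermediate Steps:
K/((1344 + (-436 - 1*463))²) = -3431617/(1344 + (-436 - 1*463))² = -3431617/(1344 + (-436 - 463))² = -3431617/(1344 - 899)² = -3431617/(445²) = -3431617/198025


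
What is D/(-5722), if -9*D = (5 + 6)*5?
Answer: 55/51498 ≈ 0.0010680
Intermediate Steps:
D = -55/9 (D = -(5 + 6)*5/9 = -11*5/9 = -⅑*55 = -55/9 ≈ -6.1111)
D/(-5722) = -55/9/(-5722) = -55/9*(-1/5722) = 55/51498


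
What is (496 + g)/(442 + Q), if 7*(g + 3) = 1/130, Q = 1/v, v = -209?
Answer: 93763879/84063070 ≈ 1.1154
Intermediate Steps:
Q = -1/209 (Q = 1/(-209) = -1/209 ≈ -0.0047847)
g = -2729/910 (g = -3 + (⅐)/130 = -3 + (⅐)*(1/130) = -3 + 1/910 = -2729/910 ≈ -2.9989)
(496 + g)/(442 + Q) = (496 - 2729/910)/(442 - 1/209) = 448631/(910*(92377/209)) = (448631/910)*(209/92377) = 93763879/84063070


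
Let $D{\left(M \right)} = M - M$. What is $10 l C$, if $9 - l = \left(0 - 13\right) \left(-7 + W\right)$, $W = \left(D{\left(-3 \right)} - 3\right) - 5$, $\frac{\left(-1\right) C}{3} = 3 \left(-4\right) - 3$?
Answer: $-83700$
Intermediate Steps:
$D{\left(M \right)} = 0$
$C = 45$ ($C = - 3 \left(3 \left(-4\right) - 3\right) = - 3 \left(-12 - 3\right) = \left(-3\right) \left(-15\right) = 45$)
$W = -8$ ($W = \left(0 - 3\right) - 5 = -3 - 5 = -8$)
$l = -186$ ($l = 9 - \left(0 - 13\right) \left(-7 - 8\right) = 9 - \left(-13\right) \left(-15\right) = 9 - 195 = -186$)
$10 l C = 10 \left(-186\right) 45 = \left(-1860\right) 45 = -83700$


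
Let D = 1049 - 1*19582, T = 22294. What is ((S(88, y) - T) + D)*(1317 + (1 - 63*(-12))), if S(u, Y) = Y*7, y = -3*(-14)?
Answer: -84065442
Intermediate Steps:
y = 42
D = -18533 (D = 1049 - 19582 = -18533)
S(u, Y) = 7*Y
((S(88, y) - T) + D)*(1317 + (1 - 63*(-12))) = ((7*42 - 1*22294) - 18533)*(1317 + (1 - 63*(-12))) = ((294 - 22294) - 18533)*(1317 + (1 + 756)) = (-22000 - 18533)*(1317 + 757) = -40533*2074 = -84065442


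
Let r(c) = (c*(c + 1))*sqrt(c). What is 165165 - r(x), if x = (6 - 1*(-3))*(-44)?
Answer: 165165 - 938520*I*sqrt(11) ≈ 1.6517e+5 - 3.1127e+6*I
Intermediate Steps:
x = -396 (x = (6 + 3)*(-44) = 9*(-44) = -396)
r(c) = c**(3/2)*(1 + c) (r(c) = (c*(1 + c))*sqrt(c) = c**(3/2)*(1 + c))
165165 - r(x) = 165165 - (-396)**(3/2)*(1 - 396) = 165165 - (-2376*I*sqrt(11))*(-395) = 165165 - 938520*I*sqrt(11)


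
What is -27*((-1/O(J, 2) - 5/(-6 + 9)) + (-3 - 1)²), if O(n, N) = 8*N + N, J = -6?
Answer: -771/2 ≈ -385.50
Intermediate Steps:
O(n, N) = 9*N
-27*((-1/O(J, 2) - 5/(-6 + 9)) + (-3 - 1)²) = -27*((-1/(9*2) - 5/(-6 + 9)) + (-3 - 1)²) = -27*((-1/18 - 5/3) + (-4)²) = -27*((-1*1/18 - 5*⅓) + 16) = -27*((-1/18 - 5/3) + 16) = -27*(-31/18 + 16) = -27*257/18 = -771/2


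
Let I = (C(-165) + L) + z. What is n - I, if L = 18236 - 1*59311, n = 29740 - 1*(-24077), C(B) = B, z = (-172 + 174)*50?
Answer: 94957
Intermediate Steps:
z = 100 (z = 2*50 = 100)
n = 53817 (n = 29740 + 24077 = 53817)
L = -41075 (L = 18236 - 59311 = -41075)
I = -41140 (I = (-165 - 41075) + 100 = -41240 + 100 = -41140)
n - I = 53817 - 1*(-41140) = 53817 + 41140 = 94957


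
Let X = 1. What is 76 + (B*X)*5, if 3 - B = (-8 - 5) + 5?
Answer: 131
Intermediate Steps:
B = 11 (B = 3 - ((-8 - 5) + 5) = 3 - (-13 + 5) = 3 - 1*(-8) = 3 + 8 = 11)
76 + (B*X)*5 = 76 + (11*1)*5 = 76 + 11*5 = 76 + 55 = 131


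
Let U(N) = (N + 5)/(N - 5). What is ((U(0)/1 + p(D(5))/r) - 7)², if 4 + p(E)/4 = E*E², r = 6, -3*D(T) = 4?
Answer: 984064/6561 ≈ 149.99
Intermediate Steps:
D(T) = -4/3 (D(T) = -⅓*4 = -4/3)
U(N) = (5 + N)/(-5 + N)
p(E) = -16 + 4*E³ (p(E) = -16 + 4*(E*E²) = -16 + 4*E³)
((U(0)/1 + p(D(5))/r) - 7)² = ((((5 + 0)/(-5 + 0))/1 + (-16 + 4*(-4/3)³)/6) - 7)² = (((5/(-5))*1 + (-16 + 4*(-64/27))*(⅙)) - 7)² = ((-⅕*5*1 + (-16 - 256/27)*(⅙)) - 7)² = ((-1*1 - 688/27*⅙) - 7)² = ((-1 - 344/81) - 7)² = (-425/81 - 7)² = (-992/81)² = 984064/6561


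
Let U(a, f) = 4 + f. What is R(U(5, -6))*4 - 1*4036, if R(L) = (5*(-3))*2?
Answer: -4156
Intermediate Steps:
R(L) = -30 (R(L) = -15*2 = -30)
R(U(5, -6))*4 - 1*4036 = -30*4 - 1*4036 = -120 - 4036 = -4156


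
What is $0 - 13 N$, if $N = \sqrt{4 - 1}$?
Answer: $- 13 \sqrt{3} \approx -22.517$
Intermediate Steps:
$N = \sqrt{3} \approx 1.732$
$0 - 13 N = 0 - 13 \sqrt{3} = - 13 \sqrt{3}$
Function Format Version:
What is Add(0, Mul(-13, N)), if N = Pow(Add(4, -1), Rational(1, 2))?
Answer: Mul(-13, Pow(3, Rational(1, 2))) ≈ -22.517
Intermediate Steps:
N = Pow(3, Rational(1, 2)) ≈ 1.7320
Add(0, Mul(-13, N)) = Add(0, Mul(-13, Pow(3, Rational(1, 2)))) = Mul(-13, Pow(3, Rational(1, 2)))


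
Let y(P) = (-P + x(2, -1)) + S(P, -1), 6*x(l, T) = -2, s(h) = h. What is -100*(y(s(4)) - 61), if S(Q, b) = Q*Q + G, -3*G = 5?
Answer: 5100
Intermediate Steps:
G = -5/3 (G = -⅓*5 = -5/3 ≈ -1.6667)
S(Q, b) = -5/3 + Q² (S(Q, b) = Q*Q - 5/3 = Q² - 5/3 = -5/3 + Q²)
x(l, T) = -⅓ (x(l, T) = (⅙)*(-2) = -⅓)
y(P) = -2 + P² - P (y(P) = (-P - ⅓) + (-5/3 + P²) = (-⅓ - P) + (-5/3 + P²) = -2 + P² - P)
-100*(y(s(4)) - 61) = -100*((-2 + 4² - 1*4) - 61) = -100*((-2 + 16 - 4) - 61) = -100*(10 - 61) = -100*(-51) = 5100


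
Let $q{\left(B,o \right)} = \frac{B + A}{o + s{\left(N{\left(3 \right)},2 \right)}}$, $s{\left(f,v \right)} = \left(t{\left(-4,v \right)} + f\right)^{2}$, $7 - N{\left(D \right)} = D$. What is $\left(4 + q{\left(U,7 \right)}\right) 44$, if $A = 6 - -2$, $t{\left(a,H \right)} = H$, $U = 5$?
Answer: $\frac{8140}{43} \approx 189.3$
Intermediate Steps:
$N{\left(D \right)} = 7 - D$
$A = 8$ ($A = 6 + 2 = 8$)
$s{\left(f,v \right)} = \left(f + v\right)^{2}$ ($s{\left(f,v \right)} = \left(v + f\right)^{2} = \left(f + v\right)^{2}$)
$q{\left(B,o \right)} = \frac{8 + B}{36 + o}$ ($q{\left(B,o \right)} = \frac{B + 8}{o + \left(\left(7 - 3\right) + 2\right)^{2}} = \frac{8 + B}{o + \left(\left(7 - 3\right) + 2\right)^{2}} = \frac{8 + B}{o + \left(4 + 2\right)^{2}} = \frac{8 + B}{o + 6^{2}} = \frac{8 + B}{o + 36} = \frac{8 + B}{36 + o}$)
$\left(4 + q{\left(U,7 \right)}\right) 44 = \left(4 + \frac{8 + 5}{36 + 7}\right) 44 = \left(4 + \frac{1}{43} \cdot 13\right) 44 = \left(4 + \frac{13}{43}\right) 44 = \frac{185}{43} \cdot 44 = \frac{8140}{43}$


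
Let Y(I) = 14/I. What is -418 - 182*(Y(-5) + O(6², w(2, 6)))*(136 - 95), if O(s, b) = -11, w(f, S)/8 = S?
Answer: 512788/5 ≈ 1.0256e+5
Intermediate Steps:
w(f, S) = 8*S
-418 - 182*(Y(-5) + O(6², w(2, 6)))*(136 - 95) = -418 - 182*(14/(-5) - 11)*(136 - 95) = -418 - 182*(14*(-⅕) - 11)*41 = -418 - 182*(-14/5 - 11)*41 = -418 - (-12558)*41/5 = -418 - 182*(-2829/5) = -418 + 514878/5 = 512788/5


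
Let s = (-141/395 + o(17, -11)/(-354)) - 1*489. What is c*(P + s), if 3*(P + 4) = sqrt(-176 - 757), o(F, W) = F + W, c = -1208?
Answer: 13889679432/23305 - 1208*I*sqrt(933)/3 ≈ 5.96e+5 - 12299.0*I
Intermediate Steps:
s = -11404859/23305 (s = (-141/395 + (17 - 11)/(-354)) - 1*489 = (-141*1/395 + 6*(-1/354)) - 489 = (-141/395 - 1/59) - 489 = -8714/23305 - 489 = -11404859/23305 ≈ -489.37)
P = -4 + I*sqrt(933)/3 (P = -4 + sqrt(-176 - 757)/3 = -4 + sqrt(-933)/3 = -4 + (I*sqrt(933))/3 = -4 + I*sqrt(933)/3 ≈ -4.0 + 10.182*I)
c*(P + s) = -1208*((-4 + I*sqrt(933)/3) - 11404859/23305) = -1208*(-11498079/23305 + I*sqrt(933)/3) = 13889679432/23305 - 1208*I*sqrt(933)/3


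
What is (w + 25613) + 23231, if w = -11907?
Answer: 36937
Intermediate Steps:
(w + 25613) + 23231 = (-11907 + 25613) + 23231 = 13706 + 23231 = 36937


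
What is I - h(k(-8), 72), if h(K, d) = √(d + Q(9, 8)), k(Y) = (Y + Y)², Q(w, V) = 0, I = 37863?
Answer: 37863 - 6*√2 ≈ 37855.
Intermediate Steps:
k(Y) = 4*Y² (k(Y) = (2*Y)² = 4*Y²)
h(K, d) = √d (h(K, d) = √(d + 0) = √d)
I - h(k(-8), 72) = 37863 - √72 = 37863 - 6*√2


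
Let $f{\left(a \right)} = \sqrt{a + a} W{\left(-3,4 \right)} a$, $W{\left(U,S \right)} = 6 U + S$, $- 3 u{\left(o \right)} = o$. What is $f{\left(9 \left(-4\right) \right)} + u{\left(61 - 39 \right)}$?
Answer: $- \frac{22}{3} + 3024 i \sqrt{2} \approx -7.3333 + 4276.6 i$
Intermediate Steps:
$u{\left(o \right)} = - \frac{o}{3}$
$W{\left(U,S \right)} = S + 6 U$
$f{\left(a \right)} = - 14 \sqrt{2} a^{\frac{3}{2}}$ ($f{\left(a \right)} = \sqrt{a + a} \left(4 + 6 \left(-3\right)\right) a = \sqrt{2 a} \left(4 - 18\right) a = \sqrt{2} \sqrt{a} \left(-14\right) a = - 14 \sqrt{2} \sqrt{a} a = - 14 \sqrt{2} a^{\frac{3}{2}}$)
$f{\left(9 \left(-4\right) \right)} + u{\left(61 - 39 \right)} = - 14 \sqrt{2} \left(9 \left(-4\right)\right)^{\frac{3}{2}} - \frac{61 - 39}{3} = - 14 \sqrt{2} \left(-36\right)^{\frac{3}{2}} - \frac{22}{3} = - 14 \sqrt{2} \left(- 216 i\right) - \frac{22}{3} = 3024 i \sqrt{2} - \frac{22}{3} = - \frac{22}{3} + 3024 i \sqrt{2}$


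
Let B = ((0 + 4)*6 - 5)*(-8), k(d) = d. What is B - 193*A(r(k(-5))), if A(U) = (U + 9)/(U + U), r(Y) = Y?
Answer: -374/5 ≈ -74.800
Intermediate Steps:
A(U) = (9 + U)/(2*U) (A(U) = (9 + U)/((2*U)) = (9 + U)*(1/(2*U)) = (9 + U)/(2*U))
B = -152 (B = (4*6 - 5)*(-8) = (24 - 5)*(-8) = 19*(-8) = -152)
B - 193*A(r(k(-5))) = -152 - 193*(9 - 5)/(2*(-5)) = -152 - 193*(-1)*4/(2*5) = -152 - 193*(-⅖) = -152 + 386/5 = -374/5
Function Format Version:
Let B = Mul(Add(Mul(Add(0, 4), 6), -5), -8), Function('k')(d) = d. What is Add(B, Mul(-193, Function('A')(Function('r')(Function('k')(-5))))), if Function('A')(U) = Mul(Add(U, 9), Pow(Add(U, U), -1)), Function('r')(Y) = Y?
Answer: Rational(-374, 5) ≈ -74.800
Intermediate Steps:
Function('A')(U) = Mul(Rational(1, 2), Pow(U, -1), Add(9, U)) (Function('A')(U) = Mul(Add(9, U), Pow(Mul(2, U), -1)) = Mul(Add(9, U), Mul(Rational(1, 2), Pow(U, -1))) = Mul(Rational(1, 2), Pow(U, -1), Add(9, U)))
B = -152 (B = Mul(Add(Mul(4, 6), -5), -8) = Mul(Add(24, -5), -8) = Mul(19, -8) = -152)
Add(B, Mul(-193, Function('A')(Function('r')(Function('k')(-5))))) = Add(-152, Mul(-193, Mul(Rational(1, 2), Pow(-5, -1), Add(9, -5)))) = Add(-152, Mul(-193, Mul(Rational(1, 2), Rational(-1, 5), 4))) = Add(-152, Mul(-193, Rational(-2, 5))) = Add(-152, Rational(386, 5)) = Rational(-374, 5)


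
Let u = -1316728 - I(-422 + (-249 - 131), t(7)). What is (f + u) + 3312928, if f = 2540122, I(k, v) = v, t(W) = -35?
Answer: 4536357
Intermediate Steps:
u = -1316693 (u = -1316728 - 1*(-35) = -1316728 + 35 = -1316693)
(f + u) + 3312928 = (2540122 - 1316693) + 3312928 = 1223429 + 3312928 = 4536357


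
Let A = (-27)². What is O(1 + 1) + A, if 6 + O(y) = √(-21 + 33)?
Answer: 723 + 2*√3 ≈ 726.46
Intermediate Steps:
O(y) = -6 + 2*√3 (O(y) = -6 + √(-21 + 33) = -6 + √12 = -6 + 2*√3)
A = 729
O(1 + 1) + A = (-6 + 2*√3) + 729 = 723 + 2*√3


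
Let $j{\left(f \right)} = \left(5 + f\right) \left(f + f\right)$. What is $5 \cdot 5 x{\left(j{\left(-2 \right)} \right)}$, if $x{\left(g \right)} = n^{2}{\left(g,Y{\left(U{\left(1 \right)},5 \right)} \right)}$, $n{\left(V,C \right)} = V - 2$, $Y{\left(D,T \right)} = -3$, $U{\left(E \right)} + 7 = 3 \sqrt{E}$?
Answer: $4900$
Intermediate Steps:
$j{\left(f \right)} = 2 f \left(5 + f\right)$ ($j{\left(f \right)} = \left(5 + f\right) 2 f = 2 f \left(5 + f\right)$)
$U{\left(E \right)} = -7 + 3 \sqrt{E}$
$n{\left(V,C \right)} = -2 + V$
$x{\left(g \right)} = \left(-2 + g\right)^{2}$
$5 \cdot 5 x{\left(j{\left(-2 \right)} \right)} = 5 \cdot 5 \left(-2 + 2 \left(-2\right) \left(5 - 2\right)\right)^{2} = 25 \left(-2 + 2 \left(-2\right) 3\right)^{2} = 25 \left(-2 - 12\right)^{2} = 25 \left(-14\right)^{2} = 25 \cdot 196 = 4900$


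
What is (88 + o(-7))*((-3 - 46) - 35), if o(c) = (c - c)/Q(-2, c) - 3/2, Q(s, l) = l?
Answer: -7266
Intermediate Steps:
o(c) = -3/2 (o(c) = (c - c)/c - 3/2 = 0/c - 3*1/2 = 0 - 3/2 = -3/2)
(88 + o(-7))*((-3 - 46) - 35) = (88 - 3/2)*((-3 - 46) - 35) = 173*(-49 - 35)/2 = (173/2)*(-84) = -7266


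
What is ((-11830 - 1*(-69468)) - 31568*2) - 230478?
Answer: -235976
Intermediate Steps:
((-11830 - 1*(-69468)) - 31568*2) - 230478 = ((-11830 + 69468) - 63136) - 230478 = (57638 - 63136) - 230478 = -5498 - 230478 = -235976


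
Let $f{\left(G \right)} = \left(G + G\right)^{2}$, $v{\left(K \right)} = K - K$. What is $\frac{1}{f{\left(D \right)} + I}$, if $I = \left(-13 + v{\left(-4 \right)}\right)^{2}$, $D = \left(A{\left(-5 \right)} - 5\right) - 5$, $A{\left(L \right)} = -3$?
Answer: $\frac{1}{845} \approx 0.0011834$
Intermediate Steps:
$v{\left(K \right)} = 0$
$D = -13$ ($D = \left(-3 - 5\right) - 5 = -8 - 5 = -13$)
$f{\left(G \right)} = 4 G^{2}$ ($f{\left(G \right)} = \left(2 G\right)^{2} = 4 G^{2}$)
$I = 169$ ($I = \left(-13 + 0\right)^{2} = \left(-13\right)^{2} = 169$)
$\frac{1}{f{\left(D \right)} + I} = \frac{1}{4 \left(-13\right)^{2} + 169} = \frac{1}{4 \cdot 169 + 169} = \frac{1}{676 + 169} = \frac{1}{845}$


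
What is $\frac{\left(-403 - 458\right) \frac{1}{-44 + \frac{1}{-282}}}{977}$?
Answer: $\frac{242802}{12123593} \approx 0.020027$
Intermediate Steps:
$\frac{\left(-403 - 458\right) \frac{1}{-44 + \frac{1}{-282}}}{977} = - \frac{861}{-44 - \frac{1}{282}} \cdot \frac{1}{977} = - \frac{861}{- \frac{12409}{282}} \cdot \frac{1}{977} = \left(-861\right) \left(- \frac{282}{12409}\right) \frac{1}{977} = \frac{242802}{12409} \cdot \frac{1}{977} = \frac{242802}{12123593}$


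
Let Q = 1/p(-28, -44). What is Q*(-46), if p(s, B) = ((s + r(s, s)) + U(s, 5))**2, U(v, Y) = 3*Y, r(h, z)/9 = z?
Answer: -46/70225 ≈ -0.00065504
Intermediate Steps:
r(h, z) = 9*z
p(s, B) = (15 + 10*s)**2 (p(s, B) = ((s + 9*s) + 3*5)**2 = (10*s + 15)**2 = (15 + 10*s)**2)
Q = 1/70225 (Q = 1/(25*(3 + 2*(-28))**2) = 1/(25*(3 - 56)**2) = 1/(25*(-53)**2) = 1/(25*2809) = 1/70225 ≈ 1.4240e-5)
Q*(-46) = (1/70225)*(-46) = -46/70225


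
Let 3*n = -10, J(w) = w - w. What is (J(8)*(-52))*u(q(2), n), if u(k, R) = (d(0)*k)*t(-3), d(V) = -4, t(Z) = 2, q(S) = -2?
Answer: 0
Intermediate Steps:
J(w) = 0
n = -10/3 (n = (⅓)*(-10) = -10/3 ≈ -3.3333)
u(k, R) = -8*k (u(k, R) = -4*k*2 = -8*k)
(J(8)*(-52))*u(q(2), n) = (0*(-52))*(-8*(-2)) = 0*16 = 0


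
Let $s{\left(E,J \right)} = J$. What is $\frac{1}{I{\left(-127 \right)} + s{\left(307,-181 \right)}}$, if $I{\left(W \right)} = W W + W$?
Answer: $\frac{1}{15821} \approx 6.3207 \cdot 10^{-5}$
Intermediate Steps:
$I{\left(W \right)} = W + W^{2}$ ($I{\left(W \right)} = W^{2} + W = W + W^{2}$)
$\frac{1}{I{\left(-127 \right)} + s{\left(307,-181 \right)}} = \frac{1}{- 127 \left(1 - 127\right) - 181} = \frac{1}{\left(-127\right) \left(-126\right) - 181} = \frac{1}{16002 - 181} = \frac{1}{15821}$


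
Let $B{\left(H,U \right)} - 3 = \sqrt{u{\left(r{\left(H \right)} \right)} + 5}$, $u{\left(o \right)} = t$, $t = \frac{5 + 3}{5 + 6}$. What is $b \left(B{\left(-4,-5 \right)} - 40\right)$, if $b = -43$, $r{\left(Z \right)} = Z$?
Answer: $1591 - \frac{129 \sqrt{77}}{11} \approx 1488.1$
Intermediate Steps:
$t = \frac{8}{11} \approx 0.72727$
$u{\left(o \right)} = \frac{8}{11}$
$B{\left(H,U \right)} = 3 + \frac{3 \sqrt{77}}{11}$ ($B{\left(H,U \right)} = 3 + \sqrt{\frac{8}{11} + 5} = 3 + \sqrt{\frac{63}{11}} = 3 + \frac{3 \sqrt{77}}{11}$)
$b \left(B{\left(-4,-5 \right)} - 40\right) = - 43 \left(\left(3 + \frac{3 \sqrt{77}}{11}\right) - 40\right) = - 43 \left(-37 + \frac{3 \sqrt{77}}{11}\right) = 1591 - \frac{129 \sqrt{77}}{11}$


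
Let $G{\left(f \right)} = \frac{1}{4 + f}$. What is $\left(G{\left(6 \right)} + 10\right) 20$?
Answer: $202$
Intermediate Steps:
$\left(G{\left(6 \right)} + 10\right) 20 = \left(\frac{1}{4 + 6} + 10\right) 20 = \left(\frac{1}{10} + 10\right) 20 = \frac{101}{10} \cdot 20 = 202$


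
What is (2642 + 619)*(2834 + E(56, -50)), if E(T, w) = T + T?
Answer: 9606906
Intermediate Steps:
E(T, w) = 2*T
(2642 + 619)*(2834 + E(56, -50)) = (2642 + 619)*(2834 + 2*56) = 3261*(2834 + 112) = 3261*2946 = 9606906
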